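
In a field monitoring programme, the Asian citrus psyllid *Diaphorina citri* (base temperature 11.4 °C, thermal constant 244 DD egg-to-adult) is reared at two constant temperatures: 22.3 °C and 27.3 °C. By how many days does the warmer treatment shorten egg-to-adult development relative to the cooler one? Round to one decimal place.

At 22.3 °C: 244 / (22.3 − 11.4) = 244 / 10.9 = 22.385 d.
At 27.3 °C: 244 / (27.3 − 11.4) = 244 / 15.9 = 15.346 d.
Difference = |22.385 − 15.346| = 7.039 ≈ 7.0 days.

7.0 days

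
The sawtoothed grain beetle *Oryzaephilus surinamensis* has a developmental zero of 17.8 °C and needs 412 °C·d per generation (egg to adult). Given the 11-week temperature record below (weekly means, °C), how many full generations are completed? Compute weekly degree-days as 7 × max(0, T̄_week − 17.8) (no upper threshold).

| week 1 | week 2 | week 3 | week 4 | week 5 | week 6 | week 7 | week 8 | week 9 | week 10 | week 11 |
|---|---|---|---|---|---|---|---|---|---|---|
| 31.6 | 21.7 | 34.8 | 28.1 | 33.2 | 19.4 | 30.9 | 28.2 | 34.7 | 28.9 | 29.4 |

2 generations

Weekly DD (7 × max(0, T̄ − 17.8)): 96.6, 27.3, 119.0, 72.1, 107.8, 11.2, 91.7, 72.8, 118.3, 77.7, 81.2.
Season total = 875.7 DD.
Complete generations = ⌊875.7 / 412⌋ = 2.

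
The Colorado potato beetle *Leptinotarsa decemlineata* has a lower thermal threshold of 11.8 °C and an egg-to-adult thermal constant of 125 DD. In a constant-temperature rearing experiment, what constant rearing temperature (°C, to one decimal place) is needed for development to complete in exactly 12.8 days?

21.6 °C

Required daily accumulation = 125 / 12.8 = 9.766 DD/day.
T = T_base + 9.766 = 11.8 + 9.766 = 21.566 ≈ 21.6 °C.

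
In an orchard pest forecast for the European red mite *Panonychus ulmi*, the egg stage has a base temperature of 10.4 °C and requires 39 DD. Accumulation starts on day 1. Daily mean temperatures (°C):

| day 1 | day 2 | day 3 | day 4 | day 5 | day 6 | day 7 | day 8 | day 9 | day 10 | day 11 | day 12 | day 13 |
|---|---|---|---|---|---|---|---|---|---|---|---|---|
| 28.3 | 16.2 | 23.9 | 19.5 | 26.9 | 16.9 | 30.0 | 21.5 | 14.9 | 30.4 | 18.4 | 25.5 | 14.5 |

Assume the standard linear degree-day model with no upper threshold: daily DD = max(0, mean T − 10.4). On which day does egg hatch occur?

Daily DD above 10.4 °C: 17.9, 5.8, 13.5, 9.1, 16.5, 6.5, 19.6, 11.1, 4.5, 20.0, 8.0, 15.1, 4.1.
Cumulative: 17.9, 23.7, 37.2, 46.3, 62.8, 69.3, 88.9, 100.0, 104.5, 124.5, 132.5, 147.6, 151.7.
The total first reaches 39 DD on day 4.

day 4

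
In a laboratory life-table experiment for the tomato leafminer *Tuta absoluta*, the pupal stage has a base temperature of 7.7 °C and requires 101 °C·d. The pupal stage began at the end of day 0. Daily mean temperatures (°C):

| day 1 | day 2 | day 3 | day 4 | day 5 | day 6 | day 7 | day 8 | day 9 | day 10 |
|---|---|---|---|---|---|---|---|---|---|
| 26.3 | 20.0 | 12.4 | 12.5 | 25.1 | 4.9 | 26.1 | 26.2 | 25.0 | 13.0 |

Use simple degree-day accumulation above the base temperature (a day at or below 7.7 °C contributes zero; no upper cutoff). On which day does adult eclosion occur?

Daily DD above 7.7 °C: 18.6, 12.3, 4.7, 4.8, 17.4, 0.0, 18.4, 18.5, 17.3, 5.3.
Cumulative: 18.6, 30.9, 35.6, 40.4, 57.8, 57.8, 76.2, 94.7, 112.0, 117.3.
The total first reaches 101 DD on day 9.

day 9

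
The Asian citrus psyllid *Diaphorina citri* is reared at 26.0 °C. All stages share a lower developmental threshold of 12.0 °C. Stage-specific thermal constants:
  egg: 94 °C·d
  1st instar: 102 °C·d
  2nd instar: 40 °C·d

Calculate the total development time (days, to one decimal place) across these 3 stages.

16.9 days

Daily accumulation at 26.0 °C = 26.0 − 12.0 = 14.0 DD/day.
Total K = 94 + 102 + 40 = 236 DD.
Total duration = 236 / 14.0 = 16.857 ≈ 16.9 days.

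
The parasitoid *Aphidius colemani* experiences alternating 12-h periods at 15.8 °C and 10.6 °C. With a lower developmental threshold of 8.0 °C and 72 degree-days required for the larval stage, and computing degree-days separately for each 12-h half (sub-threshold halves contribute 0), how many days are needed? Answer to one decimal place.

13.8 days

Day half: max(0, 15.8 − 8.0) × 0.5 = 7.8 × 0.5 = 3.90 DD.
Night half: max(0, 10.6 − 8.0) × 0.5 = 2.6 × 0.5 = 1.30 DD.
Per 24 h: 5.20 DD/day.
Duration = 72 / 5.20 = 13.846 ≈ 13.8 days.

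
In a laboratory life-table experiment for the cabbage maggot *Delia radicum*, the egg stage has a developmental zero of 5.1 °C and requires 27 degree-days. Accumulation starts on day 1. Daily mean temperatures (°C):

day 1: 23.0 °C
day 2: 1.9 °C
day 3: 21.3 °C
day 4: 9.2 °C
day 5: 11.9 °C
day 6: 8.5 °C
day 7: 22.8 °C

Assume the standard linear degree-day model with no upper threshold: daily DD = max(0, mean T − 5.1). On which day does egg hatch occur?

day 3

Daily DD above 5.1 °C: 17.9, 0.0, 16.2, 4.1, 6.8, 3.4, 17.7.
Cumulative: 17.9, 17.9, 34.1, 38.2, 45.0, 48.4, 66.1.
The total first reaches 27 DD on day 3.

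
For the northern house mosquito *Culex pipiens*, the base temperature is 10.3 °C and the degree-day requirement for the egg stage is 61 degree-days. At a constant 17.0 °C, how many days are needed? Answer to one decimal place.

Daily accumulation = 17.0 − 10.3 = 6.7 DD/day.
Duration = 61 / 6.7 = 9.104 ≈ 9.1 days.

9.1 days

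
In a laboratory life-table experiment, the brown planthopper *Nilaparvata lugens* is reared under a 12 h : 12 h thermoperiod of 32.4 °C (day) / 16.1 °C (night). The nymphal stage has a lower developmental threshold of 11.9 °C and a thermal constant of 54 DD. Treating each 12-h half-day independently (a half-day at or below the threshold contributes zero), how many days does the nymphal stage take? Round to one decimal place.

Day half: max(0, 32.4 − 11.9) × 0.5 = 20.5 × 0.5 = 10.25 DD.
Night half: max(0, 16.1 − 11.9) × 0.5 = 4.2 × 0.5 = 2.10 DD.
Per 24 h: 12.35 DD/day.
Duration = 54 / 12.35 = 4.372 ≈ 4.4 days.

4.4 days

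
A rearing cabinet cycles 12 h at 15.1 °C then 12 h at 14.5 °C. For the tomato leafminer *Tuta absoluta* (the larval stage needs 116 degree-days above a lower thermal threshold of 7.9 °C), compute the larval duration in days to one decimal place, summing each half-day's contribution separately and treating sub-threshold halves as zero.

16.8 days

Day half: max(0, 15.1 − 7.9) × 0.5 = 7.2 × 0.5 = 3.60 DD.
Night half: max(0, 14.5 − 7.9) × 0.5 = 6.6 × 0.5 = 3.30 DD.
Per 24 h: 6.90 DD/day.
Duration = 116 / 6.90 = 16.812 ≈ 16.8 days.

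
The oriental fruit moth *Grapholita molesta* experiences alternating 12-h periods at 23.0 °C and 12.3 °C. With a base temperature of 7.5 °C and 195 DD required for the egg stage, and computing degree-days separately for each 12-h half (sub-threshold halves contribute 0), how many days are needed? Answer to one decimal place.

19.2 days

Day half: max(0, 23.0 − 7.5) × 0.5 = 15.5 × 0.5 = 7.75 DD.
Night half: max(0, 12.3 − 7.5) × 0.5 = 4.8 × 0.5 = 2.40 DD.
Per 24 h: 10.15 DD/day.
Duration = 195 / 10.15 = 19.212 ≈ 19.2 days.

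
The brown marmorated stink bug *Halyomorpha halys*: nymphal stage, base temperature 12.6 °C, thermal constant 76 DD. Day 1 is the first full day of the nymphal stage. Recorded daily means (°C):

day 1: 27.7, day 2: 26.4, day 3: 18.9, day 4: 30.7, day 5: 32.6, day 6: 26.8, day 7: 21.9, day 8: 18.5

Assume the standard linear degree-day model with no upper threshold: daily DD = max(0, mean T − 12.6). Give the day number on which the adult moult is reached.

day 6

Daily DD above 12.6 °C: 15.1, 13.8, 6.3, 18.1, 20.0, 14.2, 9.3, 5.9.
Cumulative: 15.1, 28.9, 35.2, 53.3, 73.3, 87.5, 96.8, 102.7.
The total first reaches 76 DD on day 6.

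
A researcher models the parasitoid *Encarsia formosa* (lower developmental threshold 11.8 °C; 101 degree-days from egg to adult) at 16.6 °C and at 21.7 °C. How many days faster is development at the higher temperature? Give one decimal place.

At 16.6 °C: 101 / (16.6 − 11.8) = 101 / 4.8 = 21.042 d.
At 21.7 °C: 101 / (21.7 − 11.8) = 101 / 9.9 = 10.202 d.
Difference = |21.042 − 10.202| = 10.840 ≈ 10.8 days.

10.8 days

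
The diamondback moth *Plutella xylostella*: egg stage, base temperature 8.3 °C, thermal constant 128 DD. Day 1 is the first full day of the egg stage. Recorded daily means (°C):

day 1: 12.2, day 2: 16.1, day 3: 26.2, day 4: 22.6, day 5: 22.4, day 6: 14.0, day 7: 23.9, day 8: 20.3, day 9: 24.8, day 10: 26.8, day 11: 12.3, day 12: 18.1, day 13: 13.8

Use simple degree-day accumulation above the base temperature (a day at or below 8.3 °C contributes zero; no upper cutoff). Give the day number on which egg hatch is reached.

Daily DD above 8.3 °C: 3.9, 7.8, 17.9, 14.3, 14.1, 5.7, 15.6, 12.0, 16.5, 18.5, 4.0, 9.8, 5.5.
Cumulative: 3.9, 11.7, 29.6, 43.9, 58.0, 63.7, 79.3, 91.3, 107.8, 126.3, 130.3, 140.1, 145.6.
The total first reaches 128 DD on day 11.

day 11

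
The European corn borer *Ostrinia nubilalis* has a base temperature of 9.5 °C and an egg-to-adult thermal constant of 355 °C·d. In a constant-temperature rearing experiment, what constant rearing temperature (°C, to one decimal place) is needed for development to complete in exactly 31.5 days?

20.8 °C

Required daily accumulation = 355 / 31.5 = 11.270 DD/day.
T = T_base + 11.270 = 9.5 + 11.270 = 20.770 ≈ 20.8 °C.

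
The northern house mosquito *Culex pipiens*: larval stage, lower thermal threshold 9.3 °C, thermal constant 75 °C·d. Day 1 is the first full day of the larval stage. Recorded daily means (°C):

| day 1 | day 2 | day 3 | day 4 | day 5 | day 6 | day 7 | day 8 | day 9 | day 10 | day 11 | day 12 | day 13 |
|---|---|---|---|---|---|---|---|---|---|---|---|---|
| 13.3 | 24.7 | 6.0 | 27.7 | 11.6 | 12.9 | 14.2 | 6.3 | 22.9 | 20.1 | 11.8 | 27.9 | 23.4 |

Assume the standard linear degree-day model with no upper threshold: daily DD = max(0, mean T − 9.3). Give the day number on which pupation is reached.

Daily DD above 9.3 °C: 4.0, 15.4, 0.0, 18.4, 2.3, 3.6, 4.9, 0.0, 13.6, 10.8, 2.5, 18.6, 14.1.
Cumulative: 4.0, 19.4, 19.4, 37.8, 40.1, 43.7, 48.6, 48.6, 62.2, 73.0, 75.5, 94.1, 108.2.
The total first reaches 75 DD on day 11.

day 11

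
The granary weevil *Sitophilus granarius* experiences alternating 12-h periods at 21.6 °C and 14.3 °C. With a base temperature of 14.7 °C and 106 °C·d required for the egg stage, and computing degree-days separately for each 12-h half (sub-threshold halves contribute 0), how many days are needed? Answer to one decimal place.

Day half: max(0, 21.6 − 14.7) × 0.5 = 6.9 × 0.5 = 3.45 DD.
Night half: max(0, 14.3 − 14.7) × 0.5 = 0.0 × 0.5 = 0.00 DD.
Per 24 h: 3.45 DD/day.
Duration = 106 / 3.45 = 30.725 ≈ 30.7 days.

30.7 days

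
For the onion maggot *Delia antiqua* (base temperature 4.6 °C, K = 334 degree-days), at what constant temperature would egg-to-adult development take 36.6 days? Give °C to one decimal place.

Required daily accumulation = 334 / 36.6 = 9.126 DD/day.
T = T_base + 9.126 = 4.6 + 9.126 = 13.726 ≈ 13.7 °C.

13.7 °C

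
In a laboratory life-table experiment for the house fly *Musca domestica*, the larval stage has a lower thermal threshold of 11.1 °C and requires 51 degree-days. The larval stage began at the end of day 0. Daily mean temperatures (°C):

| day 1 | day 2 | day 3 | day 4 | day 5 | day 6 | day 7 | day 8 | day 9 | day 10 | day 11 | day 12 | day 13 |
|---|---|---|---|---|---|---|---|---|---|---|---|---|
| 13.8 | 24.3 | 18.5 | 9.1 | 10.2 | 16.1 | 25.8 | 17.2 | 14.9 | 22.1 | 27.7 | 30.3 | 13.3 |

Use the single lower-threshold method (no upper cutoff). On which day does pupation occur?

day 9

Daily DD above 11.1 °C: 2.7, 13.2, 7.4, 0.0, 0.0, 5.0, 14.7, 6.1, 3.8, 11.0, 16.6, 19.2, 2.2.
Cumulative: 2.7, 15.9, 23.3, 23.3, 23.3, 28.3, 43.0, 49.1, 52.9, 63.9, 80.5, 99.7, 101.9.
The total first reaches 51 DD on day 9.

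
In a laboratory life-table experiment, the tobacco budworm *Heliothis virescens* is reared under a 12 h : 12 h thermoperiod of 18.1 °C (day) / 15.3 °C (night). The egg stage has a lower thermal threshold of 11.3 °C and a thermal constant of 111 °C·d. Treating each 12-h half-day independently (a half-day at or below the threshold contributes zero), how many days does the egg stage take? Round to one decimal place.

Day half: max(0, 18.1 − 11.3) × 0.5 = 6.8 × 0.5 = 3.40 DD.
Night half: max(0, 15.3 − 11.3) × 0.5 = 4.0 × 0.5 = 2.00 DD.
Per 24 h: 5.40 DD/day.
Duration = 111 / 5.40 = 20.556 ≈ 20.6 days.

20.6 days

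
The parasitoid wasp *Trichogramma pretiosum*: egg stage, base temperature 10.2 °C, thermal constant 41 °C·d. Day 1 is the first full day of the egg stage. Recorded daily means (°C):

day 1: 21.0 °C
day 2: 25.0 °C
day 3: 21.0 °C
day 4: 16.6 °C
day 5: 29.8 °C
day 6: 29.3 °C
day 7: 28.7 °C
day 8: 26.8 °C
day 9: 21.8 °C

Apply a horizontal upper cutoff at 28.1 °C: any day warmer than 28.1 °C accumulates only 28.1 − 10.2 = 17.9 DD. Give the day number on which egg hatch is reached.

day 4

Daily DD above 10.2 °C (capped at 17.9): 10.8, 14.8, 10.8, 6.4, 17.9, 17.9, 17.9, 16.6, 11.6.
Cumulative: 10.8, 25.6, 36.4, 42.8, 60.7, 78.6, 96.5, 113.1, 124.7.
The total first reaches 41 DD on day 4.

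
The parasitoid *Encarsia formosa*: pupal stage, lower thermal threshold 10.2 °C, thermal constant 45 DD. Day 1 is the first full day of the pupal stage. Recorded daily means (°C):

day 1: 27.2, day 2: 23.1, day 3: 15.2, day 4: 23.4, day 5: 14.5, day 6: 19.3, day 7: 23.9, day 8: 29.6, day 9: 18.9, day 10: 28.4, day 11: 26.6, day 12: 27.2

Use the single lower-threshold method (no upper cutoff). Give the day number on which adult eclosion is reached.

Daily DD above 10.2 °C: 17.0, 12.9, 5.0, 13.2, 4.3, 9.1, 13.7, 19.4, 8.7, 18.2, 16.4, 17.0.
Cumulative: 17.0, 29.9, 34.9, 48.1, 52.4, 61.5, 75.2, 94.6, 103.3, 121.5, 137.9, 154.9.
The total first reaches 45 DD on day 4.

day 4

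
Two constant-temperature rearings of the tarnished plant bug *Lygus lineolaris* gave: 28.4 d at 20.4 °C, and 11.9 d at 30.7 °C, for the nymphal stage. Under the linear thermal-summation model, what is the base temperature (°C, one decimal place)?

Linear rate model ⇒ the product D·(T − T_b) is constant across temperatures.
28.4·(20.4 − T_b) = 11.9·(30.7 − T_b)
T_b = (28.4·20.4 − 11.9·30.7) / (28.4 − 11.9) = 214.03 / 16.5 = 12.972 °C ≈ 13.0 °C.

13.0 °C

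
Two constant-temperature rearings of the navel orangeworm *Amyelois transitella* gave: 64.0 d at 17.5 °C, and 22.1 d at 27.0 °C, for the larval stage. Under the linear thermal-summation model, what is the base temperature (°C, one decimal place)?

Linear rate model ⇒ the product D·(T − T_b) is constant across temperatures.
64.0·(17.5 − T_b) = 22.1·(27.0 − T_b)
T_b = (64.0·17.5 − 22.1·27.0) / (64.0 − 22.1) = 523.30 / 41.9 = 12.489 °C ≈ 12.5 °C.

12.5 °C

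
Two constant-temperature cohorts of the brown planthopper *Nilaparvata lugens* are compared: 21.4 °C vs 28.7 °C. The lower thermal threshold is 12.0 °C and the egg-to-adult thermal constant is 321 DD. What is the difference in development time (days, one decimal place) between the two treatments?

At 21.4 °C: 321 / (21.4 − 12.0) = 321 / 9.4 = 34.149 d.
At 28.7 °C: 321 / (28.7 − 12.0) = 321 / 16.7 = 19.222 d.
Difference = |34.149 − 19.222| = 14.927 ≈ 14.9 days.

14.9 days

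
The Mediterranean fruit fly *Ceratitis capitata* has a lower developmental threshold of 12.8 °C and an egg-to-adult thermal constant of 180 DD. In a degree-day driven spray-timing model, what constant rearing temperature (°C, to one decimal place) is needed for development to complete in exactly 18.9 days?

22.3 °C

Required daily accumulation = 180 / 18.9 = 9.524 DD/day.
T = T_base + 9.524 = 12.8 + 9.524 = 22.324 ≈ 22.3 °C.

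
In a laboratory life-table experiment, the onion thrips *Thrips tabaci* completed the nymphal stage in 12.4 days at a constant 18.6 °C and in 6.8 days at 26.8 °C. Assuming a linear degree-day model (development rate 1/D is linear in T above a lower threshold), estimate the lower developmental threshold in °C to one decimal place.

Under the model K = D·(T − T_b), so D₁·(T₁ − T_b) = D₂·(T₂ − T_b).
12.4·(18.6 − T_b) = 6.8·(26.8 − T_b)
T_b = (12.4·18.6 − 6.8·26.8) / (12.4 − 6.8) = 48.40 / 5.6 = 8.643 °C ≈ 8.6 °C.

8.6 °C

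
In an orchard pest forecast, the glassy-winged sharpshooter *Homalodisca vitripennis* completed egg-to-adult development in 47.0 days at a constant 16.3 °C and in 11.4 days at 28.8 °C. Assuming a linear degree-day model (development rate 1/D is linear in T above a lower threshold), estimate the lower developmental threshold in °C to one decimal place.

12.3 °C

Under the model K = D·(T − T_b), so D₁·(T₁ − T_b) = D₂·(T₂ − T_b).
47.0·(16.3 − T_b) = 11.4·(28.8 − T_b)
T_b = (47.0·16.3 − 11.4·28.8) / (47.0 − 11.4) = 437.78 / 35.6 = 12.297 °C ≈ 12.3 °C.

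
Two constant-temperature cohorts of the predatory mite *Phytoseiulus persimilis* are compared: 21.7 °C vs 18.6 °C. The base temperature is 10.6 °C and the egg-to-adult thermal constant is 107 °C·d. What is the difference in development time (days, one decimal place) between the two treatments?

At 21.7 °C: 107 / (21.7 − 10.6) = 107 / 11.1 = 9.640 d.
At 18.6 °C: 107 / (18.6 − 10.6) = 107 / 8.0 = 13.375 d.
Difference = |9.640 − 13.375| = 3.735 ≈ 3.7 days.

3.7 days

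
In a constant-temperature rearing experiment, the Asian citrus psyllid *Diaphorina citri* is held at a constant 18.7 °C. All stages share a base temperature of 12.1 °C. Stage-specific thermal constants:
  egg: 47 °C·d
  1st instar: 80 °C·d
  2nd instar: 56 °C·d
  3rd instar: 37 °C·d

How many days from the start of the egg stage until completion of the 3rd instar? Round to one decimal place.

Daily accumulation at 18.7 °C = 18.7 − 12.1 = 6.6 DD/day.
Total K = 47 + 80 + 56 + 37 = 220 DD.
Total duration = 220 / 6.6 = 33.333 ≈ 33.3 days.

33.3 days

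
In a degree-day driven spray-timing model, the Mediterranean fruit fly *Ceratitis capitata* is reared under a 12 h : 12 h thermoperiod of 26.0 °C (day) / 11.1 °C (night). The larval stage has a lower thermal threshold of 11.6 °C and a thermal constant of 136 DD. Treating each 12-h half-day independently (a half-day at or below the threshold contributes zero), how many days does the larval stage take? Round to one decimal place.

18.9 days

Day half: max(0, 26.0 − 11.6) × 0.5 = 14.4 × 0.5 = 7.20 DD.
Night half: max(0, 11.1 − 11.6) × 0.5 = 0.0 × 0.5 = 0.00 DD.
Per 24 h: 7.20 DD/day.
Duration = 136 / 7.20 = 18.889 ≈ 18.9 days.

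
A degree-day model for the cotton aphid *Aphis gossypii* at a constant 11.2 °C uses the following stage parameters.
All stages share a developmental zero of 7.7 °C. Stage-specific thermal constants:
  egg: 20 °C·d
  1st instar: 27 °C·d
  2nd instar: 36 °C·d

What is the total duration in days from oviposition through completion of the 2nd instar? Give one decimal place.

23.7 days

Daily accumulation at 11.2 °C = 11.2 − 7.7 = 3.5 DD/day.
Total K = 20 + 27 + 36 = 83 DD.
Total duration = 83 / 3.5 = 23.714 ≈ 23.7 days.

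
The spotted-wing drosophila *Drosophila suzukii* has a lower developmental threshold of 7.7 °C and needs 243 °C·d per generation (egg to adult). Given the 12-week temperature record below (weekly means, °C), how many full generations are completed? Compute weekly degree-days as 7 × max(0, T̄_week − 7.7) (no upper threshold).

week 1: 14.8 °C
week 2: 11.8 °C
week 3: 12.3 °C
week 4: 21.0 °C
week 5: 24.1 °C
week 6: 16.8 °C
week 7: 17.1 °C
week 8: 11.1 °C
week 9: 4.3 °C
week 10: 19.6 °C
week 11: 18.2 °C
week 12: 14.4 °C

2 generations

Weekly DD (7 × max(0, T̄ − 7.7)): 49.7, 28.7, 32.2, 93.1, 114.8, 63.7, 65.8, 23.8, 0.0, 83.3, 73.5, 46.9.
Season total = 675.5 DD.
Complete generations = ⌊675.5 / 243⌋ = 2.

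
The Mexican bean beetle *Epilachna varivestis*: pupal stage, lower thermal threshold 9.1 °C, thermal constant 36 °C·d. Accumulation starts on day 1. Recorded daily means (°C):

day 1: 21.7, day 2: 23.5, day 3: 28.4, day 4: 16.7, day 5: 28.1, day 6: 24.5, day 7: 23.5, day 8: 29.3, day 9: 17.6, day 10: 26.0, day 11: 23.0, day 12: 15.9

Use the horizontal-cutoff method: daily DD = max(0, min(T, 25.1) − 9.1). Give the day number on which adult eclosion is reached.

Daily DD above 9.1 °C (capped at 16.0): 12.6, 14.4, 16.0, 7.6, 16.0, 15.4, 14.4, 16.0, 8.5, 16.0, 13.9, 6.8.
Cumulative: 12.6, 27.0, 43.0, 50.6, 66.6, 82.0, 96.4, 112.4, 120.9, 136.9, 150.8, 157.6.
The total first reaches 36 DD on day 3.

day 3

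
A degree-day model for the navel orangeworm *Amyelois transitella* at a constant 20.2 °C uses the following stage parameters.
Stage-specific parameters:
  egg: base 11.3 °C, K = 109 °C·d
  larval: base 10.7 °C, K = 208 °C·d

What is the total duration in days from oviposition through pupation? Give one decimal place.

34.1 days

egg: 109 / (20.2 − 11.3) = 109 / 8.9 = 12.247 d.
larval: 208 / (20.2 − 10.7) = 208 / 9.5 = 21.895 d.
Sum = 34.142 ≈ 34.1 days.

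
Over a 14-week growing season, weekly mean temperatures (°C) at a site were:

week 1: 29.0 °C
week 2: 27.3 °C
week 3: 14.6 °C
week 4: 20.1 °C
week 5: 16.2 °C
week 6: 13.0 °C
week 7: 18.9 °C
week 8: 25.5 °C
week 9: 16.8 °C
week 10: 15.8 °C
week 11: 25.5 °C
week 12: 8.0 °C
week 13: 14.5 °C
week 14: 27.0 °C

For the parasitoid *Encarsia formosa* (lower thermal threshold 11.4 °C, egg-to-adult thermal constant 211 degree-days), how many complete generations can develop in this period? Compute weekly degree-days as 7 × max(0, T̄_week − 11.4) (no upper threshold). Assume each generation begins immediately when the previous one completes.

Weekly DD (7 × max(0, T̄ − 11.4)): 123.2, 111.3, 22.4, 60.9, 33.6, 11.2, 52.5, 98.7, 37.8, 30.8, 98.7, 0.0, 21.7, 109.2.
Season total = 812.0 DD.
Complete generations = ⌊812.0 / 211⌋ = 3.

3 generations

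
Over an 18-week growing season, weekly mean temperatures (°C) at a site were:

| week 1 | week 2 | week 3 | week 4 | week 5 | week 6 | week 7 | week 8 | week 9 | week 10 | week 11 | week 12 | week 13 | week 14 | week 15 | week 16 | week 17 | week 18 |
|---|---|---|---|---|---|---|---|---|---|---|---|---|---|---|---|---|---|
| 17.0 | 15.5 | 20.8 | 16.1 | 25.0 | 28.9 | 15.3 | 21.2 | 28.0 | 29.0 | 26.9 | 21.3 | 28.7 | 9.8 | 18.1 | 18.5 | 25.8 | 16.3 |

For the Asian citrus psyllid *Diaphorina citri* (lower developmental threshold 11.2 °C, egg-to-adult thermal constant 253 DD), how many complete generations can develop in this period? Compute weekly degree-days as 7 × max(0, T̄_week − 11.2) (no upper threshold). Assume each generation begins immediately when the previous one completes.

5 generations

Weekly DD (7 × max(0, T̄ − 11.2)): 40.6, 30.1, 67.2, 34.3, 96.6, 123.9, 28.7, 70.0, 117.6, 124.6, 109.9, 70.7, 122.5, 0.0, 48.3, 51.1, 102.2, 35.7.
Season total = 1274.0 DD.
Complete generations = ⌊1274.0 / 253⌋ = 5.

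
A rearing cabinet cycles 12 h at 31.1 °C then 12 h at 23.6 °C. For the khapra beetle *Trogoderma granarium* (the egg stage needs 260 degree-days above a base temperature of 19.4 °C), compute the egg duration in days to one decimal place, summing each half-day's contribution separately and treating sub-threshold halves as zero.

Day half: max(0, 31.1 − 19.4) × 0.5 = 11.7 × 0.5 = 5.85 DD.
Night half: max(0, 23.6 − 19.4) × 0.5 = 4.2 × 0.5 = 2.10 DD.
Per 24 h: 7.95 DD/day.
Duration = 260 / 7.95 = 32.704 ≈ 32.7 days.

32.7 days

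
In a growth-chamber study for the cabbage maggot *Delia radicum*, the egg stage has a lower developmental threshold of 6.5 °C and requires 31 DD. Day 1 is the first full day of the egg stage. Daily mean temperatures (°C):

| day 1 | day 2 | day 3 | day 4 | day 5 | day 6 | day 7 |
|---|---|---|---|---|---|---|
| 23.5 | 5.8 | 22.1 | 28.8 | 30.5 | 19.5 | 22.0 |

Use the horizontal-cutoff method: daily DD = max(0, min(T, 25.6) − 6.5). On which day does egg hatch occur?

day 3

Daily DD above 6.5 °C (capped at 19.1): 17.0, 0.0, 15.6, 19.1, 19.1, 13.0, 15.5.
Cumulative: 17.0, 17.0, 32.6, 51.7, 70.8, 83.8, 99.3.
The total first reaches 31 DD on day 3.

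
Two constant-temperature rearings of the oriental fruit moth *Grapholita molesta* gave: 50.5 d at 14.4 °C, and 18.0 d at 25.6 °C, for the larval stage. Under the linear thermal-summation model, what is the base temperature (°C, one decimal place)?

Under the model K = D·(T − T_b), so D₁·(T₁ − T_b) = D₂·(T₂ − T_b).
50.5·(14.4 − T_b) = 18.0·(25.6 − T_b)
T_b = (50.5·14.4 − 18.0·25.6) / (50.5 − 18.0) = 266.40 / 32.5 = 8.197 °C ≈ 8.2 °C.

8.2 °C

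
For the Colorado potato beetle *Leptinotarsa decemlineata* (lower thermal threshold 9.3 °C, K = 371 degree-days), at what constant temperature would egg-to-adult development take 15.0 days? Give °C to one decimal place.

Required daily accumulation = 371 / 15.0 = 24.733 DD/day.
T = T_base + 24.733 = 9.3 + 24.733 = 34.033 ≈ 34.0 °C.

34.0 °C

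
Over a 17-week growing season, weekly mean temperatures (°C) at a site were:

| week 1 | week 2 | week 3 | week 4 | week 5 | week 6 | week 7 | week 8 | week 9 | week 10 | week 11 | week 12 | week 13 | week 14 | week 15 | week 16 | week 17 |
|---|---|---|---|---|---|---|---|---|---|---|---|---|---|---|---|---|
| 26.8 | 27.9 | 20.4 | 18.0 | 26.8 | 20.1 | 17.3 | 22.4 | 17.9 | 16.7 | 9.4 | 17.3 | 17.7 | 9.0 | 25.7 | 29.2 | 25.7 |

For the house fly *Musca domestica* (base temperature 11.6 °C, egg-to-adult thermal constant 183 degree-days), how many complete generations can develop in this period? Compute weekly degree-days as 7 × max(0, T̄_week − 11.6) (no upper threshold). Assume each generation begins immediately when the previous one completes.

Weekly DD (7 × max(0, T̄ − 11.6)): 106.4, 114.1, 61.6, 44.8, 106.4, 59.5, 39.9, 75.6, 44.1, 35.7, 0.0, 39.9, 42.7, 0.0, 98.7, 123.2, 98.7.
Season total = 1091.3 DD.
Complete generations = ⌊1091.3 / 183⌋ = 5.

5 generations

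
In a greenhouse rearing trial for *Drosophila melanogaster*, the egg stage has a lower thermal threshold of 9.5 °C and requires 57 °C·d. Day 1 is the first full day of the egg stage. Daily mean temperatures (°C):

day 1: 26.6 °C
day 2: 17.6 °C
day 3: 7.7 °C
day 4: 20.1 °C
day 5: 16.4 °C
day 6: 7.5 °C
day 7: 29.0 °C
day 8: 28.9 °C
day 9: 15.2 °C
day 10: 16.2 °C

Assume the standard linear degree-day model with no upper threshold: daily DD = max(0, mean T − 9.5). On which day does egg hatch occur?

day 7

Daily DD above 9.5 °C: 17.1, 8.1, 0.0, 10.6, 6.9, 0.0, 19.5, 19.4, 5.7, 6.7.
Cumulative: 17.1, 25.2, 25.2, 35.8, 42.7, 42.7, 62.2, 81.6, 87.3, 94.0.
The total first reaches 57 DD on day 7.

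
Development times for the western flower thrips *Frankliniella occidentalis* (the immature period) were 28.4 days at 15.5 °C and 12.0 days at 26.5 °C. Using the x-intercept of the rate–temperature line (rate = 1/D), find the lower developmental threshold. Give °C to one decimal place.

Under the model K = D·(T − T_b), so D₁·(T₁ − T_b) = D₂·(T₂ − T_b).
28.4·(15.5 − T_b) = 12.0·(26.5 − T_b)
T_b = (28.4·15.5 − 12.0·26.5) / (28.4 − 12.0) = 122.20 / 16.4 = 7.451 °C ≈ 7.5 °C.

7.5 °C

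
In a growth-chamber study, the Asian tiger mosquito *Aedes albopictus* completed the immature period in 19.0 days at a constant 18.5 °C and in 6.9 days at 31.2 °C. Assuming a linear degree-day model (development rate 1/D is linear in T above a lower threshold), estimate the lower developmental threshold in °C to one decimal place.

Under the model K = D·(T − T_b), so D₁·(T₁ − T_b) = D₂·(T₂ − T_b).
19.0·(18.5 − T_b) = 6.9·(31.2 − T_b)
T_b = (19.0·18.5 − 6.9·31.2) / (19.0 − 6.9) = 136.22 / 12.1 = 11.258 °C ≈ 11.3 °C.

11.3 °C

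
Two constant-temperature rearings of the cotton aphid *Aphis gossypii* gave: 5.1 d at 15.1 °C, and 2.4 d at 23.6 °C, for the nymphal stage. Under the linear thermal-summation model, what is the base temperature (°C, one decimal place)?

Linear rate model ⇒ the product D·(T − T_b) is constant across temperatures.
5.1·(15.1 − T_b) = 2.4·(23.6 − T_b)
T_b = (5.1·15.1 − 2.4·23.6) / (5.1 − 2.4) = 20.37 / 2.7 = 7.544 °C ≈ 7.5 °C.

7.5 °C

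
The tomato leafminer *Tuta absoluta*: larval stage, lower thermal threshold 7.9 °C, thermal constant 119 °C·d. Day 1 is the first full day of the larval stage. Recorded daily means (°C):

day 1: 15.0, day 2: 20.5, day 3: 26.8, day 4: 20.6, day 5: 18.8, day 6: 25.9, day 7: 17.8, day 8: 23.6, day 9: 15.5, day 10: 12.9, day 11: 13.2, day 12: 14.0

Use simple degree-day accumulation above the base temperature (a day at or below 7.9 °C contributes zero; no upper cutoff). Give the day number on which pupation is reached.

Daily DD above 7.9 °C: 7.1, 12.6, 18.9, 12.7, 10.9, 18.0, 9.9, 15.7, 7.6, 5.0, 5.3, 6.1.
Cumulative: 7.1, 19.7, 38.6, 51.3, 62.2, 80.2, 90.1, 105.8, 113.4, 118.4, 123.7, 129.8.
The total first reaches 119 DD on day 11.

day 11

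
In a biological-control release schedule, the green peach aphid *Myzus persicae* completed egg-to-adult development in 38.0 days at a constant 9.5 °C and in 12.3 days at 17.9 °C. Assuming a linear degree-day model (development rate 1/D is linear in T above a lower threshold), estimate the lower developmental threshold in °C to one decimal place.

5.5 °C

Linear rate model ⇒ the product D·(T − T_b) is constant across temperatures.
38.0·(9.5 − T_b) = 12.3·(17.9 − T_b)
T_b = (38.0·9.5 − 12.3·17.9) / (38.0 − 12.3) = 140.83 / 25.7 = 5.480 °C ≈ 5.5 °C.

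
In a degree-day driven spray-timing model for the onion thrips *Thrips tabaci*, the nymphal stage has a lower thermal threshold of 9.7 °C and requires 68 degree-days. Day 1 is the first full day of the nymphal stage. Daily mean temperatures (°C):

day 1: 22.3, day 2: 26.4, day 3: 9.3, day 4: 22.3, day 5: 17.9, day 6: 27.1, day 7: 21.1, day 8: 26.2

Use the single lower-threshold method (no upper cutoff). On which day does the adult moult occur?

Daily DD above 9.7 °C: 12.6, 16.7, 0.0, 12.6, 8.2, 17.4, 11.4, 16.5.
Cumulative: 12.6, 29.3, 29.3, 41.9, 50.1, 67.5, 78.9, 95.4.
The total first reaches 68 DD on day 7.

day 7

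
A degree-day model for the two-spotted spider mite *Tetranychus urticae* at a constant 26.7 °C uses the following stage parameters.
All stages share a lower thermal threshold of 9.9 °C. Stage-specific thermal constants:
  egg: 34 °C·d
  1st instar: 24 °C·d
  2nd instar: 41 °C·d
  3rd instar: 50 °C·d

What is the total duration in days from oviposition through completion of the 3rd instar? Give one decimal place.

Daily accumulation at 26.7 °C = 26.7 − 9.9 = 16.8 DD/day.
Total K = 34 + 24 + 41 + 50 = 149 DD.
Total duration = 149 / 16.8 = 8.869 ≈ 8.9 days.

8.9 days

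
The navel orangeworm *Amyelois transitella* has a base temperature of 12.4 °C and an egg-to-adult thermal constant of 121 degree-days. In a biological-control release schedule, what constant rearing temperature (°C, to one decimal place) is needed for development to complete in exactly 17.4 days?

Required daily accumulation = 121 / 17.4 = 6.954 DD/day.
T = T_base + 6.954 = 12.4 + 6.954 = 19.354 ≈ 19.4 °C.

19.4 °C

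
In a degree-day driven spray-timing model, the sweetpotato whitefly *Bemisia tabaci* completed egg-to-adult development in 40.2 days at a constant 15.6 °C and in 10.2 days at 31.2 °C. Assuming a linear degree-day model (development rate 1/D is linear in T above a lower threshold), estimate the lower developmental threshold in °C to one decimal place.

Under the model K = D·(T − T_b), so D₁·(T₁ − T_b) = D₂·(T₂ − T_b).
40.2·(15.6 − T_b) = 10.2·(31.2 − T_b)
T_b = (40.2·15.6 − 10.2·31.2) / (40.2 − 10.2) = 308.88 / 30.0 = 10.296 °C ≈ 10.3 °C.

10.3 °C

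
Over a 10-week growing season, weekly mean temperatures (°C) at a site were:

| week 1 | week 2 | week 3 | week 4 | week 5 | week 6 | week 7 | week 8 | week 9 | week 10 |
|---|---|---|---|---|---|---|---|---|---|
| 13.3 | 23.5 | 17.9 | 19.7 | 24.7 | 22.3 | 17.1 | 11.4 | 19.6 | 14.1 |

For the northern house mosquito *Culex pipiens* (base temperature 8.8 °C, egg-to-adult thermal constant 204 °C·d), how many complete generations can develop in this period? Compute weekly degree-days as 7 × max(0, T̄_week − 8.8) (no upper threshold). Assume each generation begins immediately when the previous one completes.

Weekly DD (7 × max(0, T̄ − 8.8)): 31.5, 102.9, 63.7, 76.3, 111.3, 94.5, 58.1, 18.2, 75.6, 37.1.
Season total = 669.2 DD.
Complete generations = ⌊669.2 / 204⌋ = 3.

3 generations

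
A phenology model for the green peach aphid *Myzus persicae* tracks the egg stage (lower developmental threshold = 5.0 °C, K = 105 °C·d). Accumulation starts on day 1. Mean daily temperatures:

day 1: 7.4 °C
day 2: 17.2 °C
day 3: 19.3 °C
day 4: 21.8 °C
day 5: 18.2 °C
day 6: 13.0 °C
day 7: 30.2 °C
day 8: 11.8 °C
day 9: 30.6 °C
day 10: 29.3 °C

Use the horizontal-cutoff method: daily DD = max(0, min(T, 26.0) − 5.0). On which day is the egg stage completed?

Daily DD above 5.0 °C (capped at 21.0): 2.4, 12.2, 14.3, 16.8, 13.2, 8.0, 21.0, 6.8, 21.0, 21.0.
Cumulative: 2.4, 14.6, 28.9, 45.7, 58.9, 66.9, 87.9, 94.7, 115.7, 136.7.
The total first reaches 105 DD on day 9.

day 9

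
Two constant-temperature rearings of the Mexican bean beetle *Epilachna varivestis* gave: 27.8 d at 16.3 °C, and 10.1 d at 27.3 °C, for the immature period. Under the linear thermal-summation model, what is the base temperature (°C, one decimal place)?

Equal thermal constants: D₁(T₁ − T_b) = D₂(T₂ − T_b).
27.8·(16.3 − T_b) = 10.1·(27.3 − T_b)
T_b = (27.8·16.3 − 10.1·27.3) / (27.8 − 10.1) = 177.41 / 17.7 = 10.023 °C ≈ 10.0 °C.

10.0 °C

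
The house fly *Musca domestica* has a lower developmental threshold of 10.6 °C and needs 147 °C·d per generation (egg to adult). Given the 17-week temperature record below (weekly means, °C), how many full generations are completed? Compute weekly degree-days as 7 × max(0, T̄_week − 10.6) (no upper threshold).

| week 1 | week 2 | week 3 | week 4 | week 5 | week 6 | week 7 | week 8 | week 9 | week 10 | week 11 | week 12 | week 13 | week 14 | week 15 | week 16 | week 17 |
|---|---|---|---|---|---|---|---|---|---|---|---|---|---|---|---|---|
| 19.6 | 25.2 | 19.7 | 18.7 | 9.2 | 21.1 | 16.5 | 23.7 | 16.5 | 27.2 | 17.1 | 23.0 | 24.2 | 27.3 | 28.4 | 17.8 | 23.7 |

8 generations

Weekly DD (7 × max(0, T̄ − 10.6)): 63.0, 102.2, 63.7, 56.7, 0.0, 73.5, 41.3, 91.7, 41.3, 116.2, 45.5, 86.8, 95.2, 116.9, 124.6, 50.4, 91.7.
Season total = 1260.7 DD.
Complete generations = ⌊1260.7 / 147⌋ = 8.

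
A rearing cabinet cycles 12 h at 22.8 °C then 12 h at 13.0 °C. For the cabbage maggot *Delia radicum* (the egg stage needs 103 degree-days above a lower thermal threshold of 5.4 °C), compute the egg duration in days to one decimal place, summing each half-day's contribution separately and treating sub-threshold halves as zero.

8.2 days

Day half: max(0, 22.8 − 5.4) × 0.5 = 17.4 × 0.5 = 8.70 DD.
Night half: max(0, 13.0 − 5.4) × 0.5 = 7.6 × 0.5 = 3.80 DD.
Per 24 h: 12.50 DD/day.
Duration = 103 / 12.50 = 8.240 ≈ 8.2 days.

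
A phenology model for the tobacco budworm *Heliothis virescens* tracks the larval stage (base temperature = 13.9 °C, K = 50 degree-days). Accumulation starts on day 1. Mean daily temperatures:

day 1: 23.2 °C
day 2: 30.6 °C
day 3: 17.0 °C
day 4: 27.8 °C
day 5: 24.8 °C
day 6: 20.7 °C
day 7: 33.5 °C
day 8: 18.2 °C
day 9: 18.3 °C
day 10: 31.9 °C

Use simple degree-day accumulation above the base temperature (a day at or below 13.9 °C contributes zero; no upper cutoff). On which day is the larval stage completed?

Daily DD above 13.9 °C: 9.3, 16.7, 3.1, 13.9, 10.9, 6.8, 19.6, 4.3, 4.4, 18.0.
Cumulative: 9.3, 26.0, 29.1, 43.0, 53.9, 60.7, 80.3, 84.6, 89.0, 107.0.
The total first reaches 50 DD on day 5.

day 5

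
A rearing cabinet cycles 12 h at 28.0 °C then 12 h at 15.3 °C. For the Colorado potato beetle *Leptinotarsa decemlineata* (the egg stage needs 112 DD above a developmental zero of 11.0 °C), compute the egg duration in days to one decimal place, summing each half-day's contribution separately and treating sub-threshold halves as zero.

Day half: max(0, 28.0 − 11.0) × 0.5 = 17.0 × 0.5 = 8.50 DD.
Night half: max(0, 15.3 − 11.0) × 0.5 = 4.3 × 0.5 = 2.15 DD.
Per 24 h: 10.65 DD/day.
Duration = 112 / 10.65 = 10.516 ≈ 10.5 days.

10.5 days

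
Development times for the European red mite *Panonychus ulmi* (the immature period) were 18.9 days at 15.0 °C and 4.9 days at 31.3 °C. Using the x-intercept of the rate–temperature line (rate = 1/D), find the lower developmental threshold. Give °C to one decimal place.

Under the model K = D·(T − T_b), so D₁·(T₁ − T_b) = D₂·(T₂ − T_b).
18.9·(15.0 − T_b) = 4.9·(31.3 − T_b)
T_b = (18.9·15.0 − 4.9·31.3) / (18.9 − 4.9) = 130.13 / 14.0 = 9.295 °C ≈ 9.3 °C.

9.3 °C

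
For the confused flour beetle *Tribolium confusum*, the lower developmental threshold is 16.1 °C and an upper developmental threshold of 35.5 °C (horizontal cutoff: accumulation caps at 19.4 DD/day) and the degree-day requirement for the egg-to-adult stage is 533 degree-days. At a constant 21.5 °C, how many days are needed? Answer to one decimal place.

Daily accumulation = 21.5 − 16.1 = 5.4 DD/day.
Duration = 533 / 5.4 = 98.704 ≈ 98.7 days.

98.7 days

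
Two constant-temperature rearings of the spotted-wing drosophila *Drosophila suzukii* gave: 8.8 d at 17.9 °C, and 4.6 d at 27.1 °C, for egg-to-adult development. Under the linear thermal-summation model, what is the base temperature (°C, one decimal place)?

7.8 °C

Equal thermal constants: D₁(T₁ − T_b) = D₂(T₂ − T_b).
8.8·(17.9 − T_b) = 4.6·(27.1 − T_b)
T_b = (8.8·17.9 − 4.6·27.1) / (8.8 − 4.6) = 32.86 / 4.2 = 7.824 °C ≈ 7.8 °C.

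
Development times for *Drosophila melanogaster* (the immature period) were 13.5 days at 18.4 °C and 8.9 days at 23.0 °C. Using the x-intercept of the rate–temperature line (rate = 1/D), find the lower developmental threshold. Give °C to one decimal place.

Under the model K = D·(T − T_b), so D₁·(T₁ − T_b) = D₂·(T₂ − T_b).
13.5·(18.4 − T_b) = 8.9·(23.0 − T_b)
T_b = (13.5·18.4 − 8.9·23.0) / (13.5 − 8.9) = 43.70 / 4.6 = 9.500 °C ≈ 9.5 °C.

9.5 °C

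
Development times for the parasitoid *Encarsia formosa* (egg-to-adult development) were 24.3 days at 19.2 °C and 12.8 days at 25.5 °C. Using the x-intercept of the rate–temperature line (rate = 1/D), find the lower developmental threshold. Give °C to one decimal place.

12.2 °C

Equal thermal constants: D₁(T₁ − T_b) = D₂(T₂ − T_b).
24.3·(19.2 − T_b) = 12.8·(25.5 − T_b)
T_b = (24.3·19.2 − 12.8·25.5) / (24.3 − 12.8) = 140.16 / 11.5 = 12.188 °C ≈ 12.2 °C.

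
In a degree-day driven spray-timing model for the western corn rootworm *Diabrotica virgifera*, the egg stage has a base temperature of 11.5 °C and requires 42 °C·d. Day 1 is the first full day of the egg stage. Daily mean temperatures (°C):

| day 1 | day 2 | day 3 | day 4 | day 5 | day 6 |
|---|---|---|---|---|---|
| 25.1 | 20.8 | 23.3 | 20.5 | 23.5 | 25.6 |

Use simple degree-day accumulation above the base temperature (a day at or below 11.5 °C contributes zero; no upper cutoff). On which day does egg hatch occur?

Daily DD above 11.5 °C: 13.6, 9.3, 11.8, 9.0, 12.0, 14.1.
Cumulative: 13.6, 22.9, 34.7, 43.7, 55.7, 69.8.
The total first reaches 42 DD on day 4.

day 4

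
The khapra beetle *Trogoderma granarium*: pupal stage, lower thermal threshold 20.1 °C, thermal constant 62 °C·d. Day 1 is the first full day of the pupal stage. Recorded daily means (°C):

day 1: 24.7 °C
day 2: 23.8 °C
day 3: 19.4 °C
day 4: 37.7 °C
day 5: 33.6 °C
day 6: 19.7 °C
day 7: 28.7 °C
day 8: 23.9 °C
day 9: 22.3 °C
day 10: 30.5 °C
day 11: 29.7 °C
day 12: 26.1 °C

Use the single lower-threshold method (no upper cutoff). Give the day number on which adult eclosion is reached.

Daily DD above 20.1 °C: 4.6, 3.7, 0.0, 17.6, 13.5, 0.0, 8.6, 3.8, 2.2, 10.4, 9.6, 6.0.
Cumulative: 4.6, 8.3, 8.3, 25.9, 39.4, 39.4, 48.0, 51.8, 54.0, 64.4, 74.0, 80.0.
The total first reaches 62 DD on day 10.

day 10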